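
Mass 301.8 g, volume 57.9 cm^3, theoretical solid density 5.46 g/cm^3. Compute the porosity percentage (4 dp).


rho_part = 301.8 / 57.9 = 5.21243523 g/cm^3
Porosity = (1 - 5.21243523/5.46)*100 = 4.5342 %


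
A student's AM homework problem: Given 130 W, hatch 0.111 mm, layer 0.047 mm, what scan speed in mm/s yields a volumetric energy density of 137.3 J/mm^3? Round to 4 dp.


v = 130 / (137.3*0.111*0.047) = 181.4897 mm/s


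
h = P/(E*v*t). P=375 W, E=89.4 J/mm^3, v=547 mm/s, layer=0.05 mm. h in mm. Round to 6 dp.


h = 375 / (89.4*547*0.05) = 0.153369 mm


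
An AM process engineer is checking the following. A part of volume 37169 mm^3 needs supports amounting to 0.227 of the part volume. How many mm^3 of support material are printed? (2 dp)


V_support = 37169 * 0.227 = 8437.36 mm^3


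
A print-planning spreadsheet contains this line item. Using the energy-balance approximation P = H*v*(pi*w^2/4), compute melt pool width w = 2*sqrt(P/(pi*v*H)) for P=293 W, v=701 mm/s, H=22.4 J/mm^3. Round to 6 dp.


w = 2*sqrt(293/(pi*701*22.4)) = 0.154137 mm


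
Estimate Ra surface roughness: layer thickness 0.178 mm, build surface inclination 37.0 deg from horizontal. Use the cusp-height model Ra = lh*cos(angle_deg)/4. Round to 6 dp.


Ra = 0.178 * cos(37.0) / 4 = 0.035539 mm


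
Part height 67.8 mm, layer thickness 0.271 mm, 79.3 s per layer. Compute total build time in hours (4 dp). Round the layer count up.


Layers = ceil(67.8/0.271) = 251
t = 251 * 79.3 / 3600 = 5.529 hrs


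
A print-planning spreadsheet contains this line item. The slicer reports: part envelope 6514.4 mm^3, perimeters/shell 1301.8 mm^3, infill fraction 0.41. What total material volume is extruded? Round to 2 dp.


V_infill = (6514.4 - 1301.8) * 0.41 = 2137.17
V_total = 1301.8 + 2137.17 = 3438.97 mm^3


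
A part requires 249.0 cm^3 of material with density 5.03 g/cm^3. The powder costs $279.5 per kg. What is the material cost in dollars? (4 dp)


Mass = 249.0*5.03/1000 = 1.25247 kg
Cost = 1.25247 * 279.5 = 350.0654 $


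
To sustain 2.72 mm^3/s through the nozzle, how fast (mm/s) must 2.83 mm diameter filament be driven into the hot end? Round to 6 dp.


A = pi*(2.83/2)^2 = 6.290175
v = 2.72 / 6.290175 = 0.43242 mm/s


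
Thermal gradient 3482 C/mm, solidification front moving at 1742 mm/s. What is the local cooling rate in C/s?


CR = 3482 * 1742 = 6065644 C/s


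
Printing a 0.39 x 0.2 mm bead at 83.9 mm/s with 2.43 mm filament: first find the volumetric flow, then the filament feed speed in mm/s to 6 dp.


Q = 0.39 * 0.2 * 83.9 = 6.5442 mm^3/s
A_fil = pi*(2.43/2)^2 = 4.63769762 mm^2
v_feed = 6.5442 / 4.63769762 = 1.411088 mm/s


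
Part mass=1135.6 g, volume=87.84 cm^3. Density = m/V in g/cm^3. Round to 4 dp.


rho = 1135.6 / 87.84 = 12.9281 g/cm^3


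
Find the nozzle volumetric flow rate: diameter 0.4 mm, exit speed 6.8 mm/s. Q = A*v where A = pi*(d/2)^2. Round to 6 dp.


A = pi*(0.4/2)^2 = 0.12566371 mm^2
Q = 0.12566371 * 6.8 = 0.854513 mm^3/s


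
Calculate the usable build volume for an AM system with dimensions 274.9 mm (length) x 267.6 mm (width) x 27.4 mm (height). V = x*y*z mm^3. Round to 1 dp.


V = 274.9 * 267.6 * 27.4 = 2015632.8 mm^3


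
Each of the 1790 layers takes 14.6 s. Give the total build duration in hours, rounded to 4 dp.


t = 1790 * 14.6 / 3600 = 7.2594 hrs


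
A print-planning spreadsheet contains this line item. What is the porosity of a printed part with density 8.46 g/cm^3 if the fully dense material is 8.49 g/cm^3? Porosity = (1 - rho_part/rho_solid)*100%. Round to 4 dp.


Porosity = (1-8.46/8.49)*100 = 0.3534 %


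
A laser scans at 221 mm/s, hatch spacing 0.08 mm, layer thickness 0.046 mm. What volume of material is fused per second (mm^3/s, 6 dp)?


Rate = 221 * 0.08 * 0.046 = 0.81328 mm^3/s


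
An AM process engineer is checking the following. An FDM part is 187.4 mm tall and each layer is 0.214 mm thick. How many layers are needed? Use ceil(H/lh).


Layers = ceil(187.4/0.214) = 876


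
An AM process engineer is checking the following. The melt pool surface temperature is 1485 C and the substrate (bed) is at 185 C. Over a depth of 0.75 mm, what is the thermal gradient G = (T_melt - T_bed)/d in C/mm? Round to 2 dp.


G = (1485-185)/0.75 = 1733.33 C/mm


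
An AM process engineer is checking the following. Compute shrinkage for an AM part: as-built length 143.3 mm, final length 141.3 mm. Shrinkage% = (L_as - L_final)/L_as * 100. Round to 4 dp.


Shrinkage = ((143.3-141.3)/143.3)*100 = 1.3957 %


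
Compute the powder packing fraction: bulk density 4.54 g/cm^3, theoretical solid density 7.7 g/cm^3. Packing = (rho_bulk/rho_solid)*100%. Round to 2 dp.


Packing = (4.54/7.7)*100 = 58.96 %


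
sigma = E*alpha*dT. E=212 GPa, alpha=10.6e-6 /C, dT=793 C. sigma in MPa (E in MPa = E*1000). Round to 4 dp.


sigma = 212*1000 * 10.6e-6 * 793 = 1782.0296 MPa


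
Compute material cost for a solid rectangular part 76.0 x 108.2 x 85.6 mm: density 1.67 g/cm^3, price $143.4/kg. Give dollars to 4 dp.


V = 76.0 * 108.2 * 85.6 = 703905.92 mm^3 = 703.90592 cm^3
Mass = 703.90592 * 1.67 / 1000 = 1.17552289 kg
Cost = 1.17552289 * 143.4 = 168.57 $


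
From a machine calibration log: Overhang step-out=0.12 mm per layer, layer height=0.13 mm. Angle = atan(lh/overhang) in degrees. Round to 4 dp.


angle = atan(0.13/0.12) = 47.2906 degrees


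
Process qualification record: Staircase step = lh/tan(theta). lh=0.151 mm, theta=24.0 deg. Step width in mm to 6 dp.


step = 0.151 / tan(24.0) = 0.339152 mm


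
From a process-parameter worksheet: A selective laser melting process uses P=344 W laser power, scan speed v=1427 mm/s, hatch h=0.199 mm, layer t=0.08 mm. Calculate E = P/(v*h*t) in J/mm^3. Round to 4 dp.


E = 344 / (1427*0.199*0.08) = 15.1423 J/mm^3


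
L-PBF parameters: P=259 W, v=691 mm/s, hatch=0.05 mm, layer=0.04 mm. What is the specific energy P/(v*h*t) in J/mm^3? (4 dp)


Build rate = 691 * 0.05 * 0.04 = 1.382 mm^3/s
SE = 259 / 1.382 = 187.4096 J/mm^3


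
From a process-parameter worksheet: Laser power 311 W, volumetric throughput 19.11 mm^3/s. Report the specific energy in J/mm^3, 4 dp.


SE = 311 / 19.11 = 16.2742 J/mm^3


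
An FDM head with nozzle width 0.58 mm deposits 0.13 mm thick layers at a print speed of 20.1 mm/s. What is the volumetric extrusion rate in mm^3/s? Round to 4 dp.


Rate = 0.58 * 0.13 * 20.1 = 1.5155 mm^3/s


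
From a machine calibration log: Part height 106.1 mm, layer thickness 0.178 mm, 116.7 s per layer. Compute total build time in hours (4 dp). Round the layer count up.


Layers = ceil(106.1/0.178) = 597
t = 597 * 116.7 / 3600 = 19.3528 hrs


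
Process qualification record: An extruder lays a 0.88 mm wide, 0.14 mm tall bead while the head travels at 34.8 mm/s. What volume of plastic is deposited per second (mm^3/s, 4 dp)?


Rate = 0.88 * 0.14 * 34.8 = 4.2874 mm^3/s


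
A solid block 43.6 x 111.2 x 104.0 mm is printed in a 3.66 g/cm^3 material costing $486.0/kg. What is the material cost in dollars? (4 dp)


V = 43.6 * 111.2 * 104.0 = 504225.28 mm^3 = 504.22528 cm^3
Mass = 504.22528 * 3.66 / 1000 = 1.84546452 kg
Cost = 1.84546452 * 486.0 = 896.8958 $


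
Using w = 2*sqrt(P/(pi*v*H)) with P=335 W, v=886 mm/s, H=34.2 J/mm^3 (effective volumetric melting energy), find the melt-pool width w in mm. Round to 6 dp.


w = 2*sqrt(335/(pi*886*34.2)) = 0.118644 mm


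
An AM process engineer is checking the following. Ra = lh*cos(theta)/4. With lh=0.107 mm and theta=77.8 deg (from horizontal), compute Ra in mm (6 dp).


Ra = 0.107 * cos(77.8) / 4 = 0.005653 mm


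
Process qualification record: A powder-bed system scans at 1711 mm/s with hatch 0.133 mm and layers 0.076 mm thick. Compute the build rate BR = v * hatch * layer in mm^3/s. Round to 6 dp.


Rate = 1711 * 0.133 * 0.076 = 17.294788 mm^3/s


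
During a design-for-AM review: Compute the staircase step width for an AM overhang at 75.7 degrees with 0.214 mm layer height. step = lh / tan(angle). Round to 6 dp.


step = 0.214 / tan(75.7) = 0.054548 mm


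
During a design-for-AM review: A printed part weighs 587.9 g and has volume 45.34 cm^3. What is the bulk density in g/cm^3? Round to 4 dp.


rho = 587.9 / 45.34 = 12.9665 g/cm^3


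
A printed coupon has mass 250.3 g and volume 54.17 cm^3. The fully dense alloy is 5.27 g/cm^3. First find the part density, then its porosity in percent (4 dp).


rho_part = 250.3 / 54.17 = 4.62063873 g/cm^3
Porosity = (1 - 4.62063873/5.27)*100 = 12.3218 %


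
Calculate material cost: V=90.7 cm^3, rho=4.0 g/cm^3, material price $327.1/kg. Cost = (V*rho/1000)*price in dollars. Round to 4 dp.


Mass = 90.7*4.0/1000 = 0.3628 kg
Cost = 0.3628 * 327.1 = 118.6719 $


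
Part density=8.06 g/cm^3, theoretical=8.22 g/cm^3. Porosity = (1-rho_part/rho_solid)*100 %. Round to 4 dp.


Porosity = (1-8.06/8.22)*100 = 1.9465 %


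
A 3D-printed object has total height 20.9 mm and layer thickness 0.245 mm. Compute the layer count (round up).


Layers = ceil(20.9/0.245) = 86


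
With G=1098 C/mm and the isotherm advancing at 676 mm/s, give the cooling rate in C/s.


CR = 1098 * 676 = 742248 C/s


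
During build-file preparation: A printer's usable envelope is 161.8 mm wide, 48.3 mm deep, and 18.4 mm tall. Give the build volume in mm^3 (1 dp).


V = 161.8 * 48.3 * 18.4 = 143794.9 mm^3


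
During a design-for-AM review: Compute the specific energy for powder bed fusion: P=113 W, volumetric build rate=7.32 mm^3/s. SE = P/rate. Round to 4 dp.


SE = 113 / 7.32 = 15.4372 J/mm^3


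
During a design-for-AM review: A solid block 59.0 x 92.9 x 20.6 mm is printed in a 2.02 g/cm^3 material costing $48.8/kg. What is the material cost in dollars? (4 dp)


V = 59.0 * 92.9 * 20.6 = 112910.66 mm^3 = 112.91066 cm^3
Mass = 112.91066 * 2.02 / 1000 = 0.22807953 kg
Cost = 0.22807953 * 48.8 = 11.1303 $


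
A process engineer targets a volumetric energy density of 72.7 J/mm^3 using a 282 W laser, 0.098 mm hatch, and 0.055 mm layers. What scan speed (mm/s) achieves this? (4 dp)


v = 282 / (72.7*0.098*0.055) = 719.6576 mm/s


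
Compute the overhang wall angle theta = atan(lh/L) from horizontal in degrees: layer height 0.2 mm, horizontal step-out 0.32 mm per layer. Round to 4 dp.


angle = atan(0.2/0.32) = 32.0054 degrees


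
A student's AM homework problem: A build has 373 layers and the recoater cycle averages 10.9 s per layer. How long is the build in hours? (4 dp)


t = 373 * 10.9 / 3600 = 1.1294 hrs


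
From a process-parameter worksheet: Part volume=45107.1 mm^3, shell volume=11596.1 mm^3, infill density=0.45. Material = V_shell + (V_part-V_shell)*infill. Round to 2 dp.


V_infill = (45107.1 - 11596.1) * 0.45 = 15079.95
V_total = 11596.1 + 15079.95 = 26676.05 mm^3


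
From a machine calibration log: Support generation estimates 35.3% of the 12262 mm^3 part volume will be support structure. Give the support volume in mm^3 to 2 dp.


V_support = 12262 * 0.353 = 4328.49 mm^3


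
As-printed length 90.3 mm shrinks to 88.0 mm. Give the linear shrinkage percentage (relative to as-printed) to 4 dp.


Shrinkage = ((90.3-88.0)/90.3)*100 = 2.5471 %


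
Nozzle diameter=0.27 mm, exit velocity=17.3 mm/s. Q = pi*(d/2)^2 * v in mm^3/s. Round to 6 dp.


A = pi*(0.27/2)^2 = 0.05725553 mm^2
Q = 0.05725553 * 17.3 = 0.990521 mm^3/s


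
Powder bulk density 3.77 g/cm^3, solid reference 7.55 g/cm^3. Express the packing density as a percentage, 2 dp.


Packing = (3.77/7.55)*100 = 49.93 %


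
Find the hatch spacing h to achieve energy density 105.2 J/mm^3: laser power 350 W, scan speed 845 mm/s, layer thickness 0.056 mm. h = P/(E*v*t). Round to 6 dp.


h = 350 / (105.2*845*0.056) = 0.070308 mm


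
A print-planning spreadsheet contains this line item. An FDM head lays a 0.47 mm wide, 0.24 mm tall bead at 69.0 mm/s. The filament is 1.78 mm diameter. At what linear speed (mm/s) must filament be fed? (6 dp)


Q = 0.47 * 0.24 * 69.0 = 7.7832 mm^3/s
A_fil = pi*(1.78/2)^2 = 2.48845554 mm^2
v_feed = 7.7832 / 2.48845554 = 3.127723 mm/s


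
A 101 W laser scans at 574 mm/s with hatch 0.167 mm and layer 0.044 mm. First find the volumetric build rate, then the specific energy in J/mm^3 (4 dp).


Build rate = 574 * 0.167 * 0.044 = 4.217752 mm^3/s
SE = 101 / 4.217752 = 23.9464 J/mm^3


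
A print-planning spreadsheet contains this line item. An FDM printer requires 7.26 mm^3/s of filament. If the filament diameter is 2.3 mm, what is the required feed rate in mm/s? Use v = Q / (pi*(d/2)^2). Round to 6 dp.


A = pi*(2.3/2)^2 = 4.154756
v = 7.26 / 4.154756 = 1.747395 mm/s


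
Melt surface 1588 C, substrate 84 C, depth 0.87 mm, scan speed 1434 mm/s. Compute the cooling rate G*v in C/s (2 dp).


G = (1588-84)/0.87 = 1728.73563218 C/mm
CR = 1728.73563218 * 1434 = 2479006.9 C/s


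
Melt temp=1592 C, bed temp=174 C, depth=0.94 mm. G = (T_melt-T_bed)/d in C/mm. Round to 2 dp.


G = (1592-174)/0.94 = 1508.51 C/mm


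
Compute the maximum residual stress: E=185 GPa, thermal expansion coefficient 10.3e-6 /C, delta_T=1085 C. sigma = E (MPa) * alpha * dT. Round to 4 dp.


sigma = 185*1000 * 10.3e-6 * 1085 = 2067.4675 MPa


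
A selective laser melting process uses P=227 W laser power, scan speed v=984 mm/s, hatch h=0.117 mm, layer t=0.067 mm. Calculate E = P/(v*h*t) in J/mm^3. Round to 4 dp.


E = 227 / (984*0.117*0.067) = 29.4286 J/mm^3


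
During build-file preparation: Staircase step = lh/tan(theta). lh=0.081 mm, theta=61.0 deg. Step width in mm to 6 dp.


step = 0.081 / tan(61.0) = 0.044899 mm


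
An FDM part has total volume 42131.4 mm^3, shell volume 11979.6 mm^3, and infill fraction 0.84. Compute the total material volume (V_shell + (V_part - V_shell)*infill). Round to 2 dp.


V_infill = (42131.4 - 11979.6) * 0.84 = 25327.51
V_total = 11979.6 + 25327.51 = 37307.11 mm^3


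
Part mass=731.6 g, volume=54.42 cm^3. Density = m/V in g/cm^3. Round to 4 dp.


rho = 731.6 / 54.42 = 13.4436 g/cm^3


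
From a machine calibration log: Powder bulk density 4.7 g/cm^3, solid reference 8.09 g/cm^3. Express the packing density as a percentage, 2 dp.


Packing = (4.7/8.09)*100 = 58.1 %


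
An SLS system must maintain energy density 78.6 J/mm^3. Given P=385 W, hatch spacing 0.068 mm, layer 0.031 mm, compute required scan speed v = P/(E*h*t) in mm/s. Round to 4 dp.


v = 385 / (78.6*0.068*0.031) = 2323.6332 mm/s


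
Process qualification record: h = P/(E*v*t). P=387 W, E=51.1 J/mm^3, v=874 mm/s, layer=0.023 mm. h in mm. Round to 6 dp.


h = 387 / (51.1*874*0.023) = 0.376748 mm


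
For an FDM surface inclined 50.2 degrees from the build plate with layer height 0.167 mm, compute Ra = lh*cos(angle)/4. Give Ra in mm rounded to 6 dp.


Ra = 0.167 * cos(50.2) / 4 = 0.026725 mm


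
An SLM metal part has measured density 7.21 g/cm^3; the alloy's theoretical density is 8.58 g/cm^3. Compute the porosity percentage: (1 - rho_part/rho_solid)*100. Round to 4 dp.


Porosity = (1-7.21/8.58)*100 = 15.9674 %


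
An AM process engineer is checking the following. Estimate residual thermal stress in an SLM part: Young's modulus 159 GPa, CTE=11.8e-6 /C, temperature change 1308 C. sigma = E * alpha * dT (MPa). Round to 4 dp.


sigma = 159*1000 * 11.8e-6 * 1308 = 2454.0696 MPa


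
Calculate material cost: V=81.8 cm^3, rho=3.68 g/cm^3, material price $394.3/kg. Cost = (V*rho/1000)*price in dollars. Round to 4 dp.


Mass = 81.8*3.68/1000 = 0.301024 kg
Cost = 0.301024 * 394.3 = 118.6938 $


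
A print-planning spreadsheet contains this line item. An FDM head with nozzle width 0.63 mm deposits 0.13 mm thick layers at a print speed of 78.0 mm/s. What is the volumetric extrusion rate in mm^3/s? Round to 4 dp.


Rate = 0.63 * 0.13 * 78.0 = 6.3882 mm^3/s


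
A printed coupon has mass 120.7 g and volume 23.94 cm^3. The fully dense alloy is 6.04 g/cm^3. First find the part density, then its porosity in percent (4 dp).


rho_part = 120.7 / 23.94 = 5.04177109 g/cm^3
Porosity = (1 - 5.04177109/6.04)*100 = 16.527 %


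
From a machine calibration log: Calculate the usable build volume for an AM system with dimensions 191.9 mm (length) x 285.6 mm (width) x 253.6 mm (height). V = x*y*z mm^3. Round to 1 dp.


V = 191.9 * 285.6 * 253.6 = 13898963.9 mm^3


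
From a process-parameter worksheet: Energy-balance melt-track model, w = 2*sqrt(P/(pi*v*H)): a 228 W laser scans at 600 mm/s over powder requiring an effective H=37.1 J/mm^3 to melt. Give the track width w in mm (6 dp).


w = 2*sqrt(228/(pi*600*37.1)) = 0.114198 mm


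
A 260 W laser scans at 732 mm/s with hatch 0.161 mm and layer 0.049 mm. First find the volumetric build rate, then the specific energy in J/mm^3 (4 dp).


Build rate = 732 * 0.161 * 0.049 = 5.774748 mm^3/s
SE = 260 / 5.774748 = 45.0236 J/mm^3


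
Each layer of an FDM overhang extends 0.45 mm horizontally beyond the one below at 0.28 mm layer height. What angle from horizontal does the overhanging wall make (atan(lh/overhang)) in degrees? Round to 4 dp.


angle = atan(0.28/0.45) = 31.8908 degrees


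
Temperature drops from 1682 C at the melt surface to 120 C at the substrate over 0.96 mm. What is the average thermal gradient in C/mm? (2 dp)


G = (1682-120)/0.96 = 1627.08 C/mm


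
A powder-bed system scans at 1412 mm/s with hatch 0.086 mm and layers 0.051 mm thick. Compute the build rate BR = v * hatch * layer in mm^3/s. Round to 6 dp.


Rate = 1412 * 0.086 * 0.051 = 6.193032 mm^3/s


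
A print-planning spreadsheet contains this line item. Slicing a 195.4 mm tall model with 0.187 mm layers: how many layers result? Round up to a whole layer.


Layers = ceil(195.4/0.187) = 1045


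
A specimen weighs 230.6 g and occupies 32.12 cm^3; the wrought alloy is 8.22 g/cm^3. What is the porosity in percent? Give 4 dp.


rho_part = 230.6 / 32.12 = 7.17932752 g/cm^3
Porosity = (1 - 7.17932752/8.22)*100 = 12.6602 %


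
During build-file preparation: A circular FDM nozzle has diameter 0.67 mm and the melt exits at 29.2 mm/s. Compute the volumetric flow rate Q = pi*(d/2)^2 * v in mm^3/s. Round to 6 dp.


A = pi*(0.67/2)^2 = 0.35256524 mm^2
Q = 0.35256524 * 29.2 = 10.294905 mm^3/s


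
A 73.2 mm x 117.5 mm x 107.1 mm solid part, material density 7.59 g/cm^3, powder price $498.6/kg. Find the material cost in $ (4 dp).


V = 73.2 * 117.5 * 107.1 = 921167.1 mm^3 = 921.1671 cm^3
Mass = 921.1671 * 7.59 / 1000 = 6.99165829 kg
Cost = 6.99165829 * 498.6 = 3486.0408 $


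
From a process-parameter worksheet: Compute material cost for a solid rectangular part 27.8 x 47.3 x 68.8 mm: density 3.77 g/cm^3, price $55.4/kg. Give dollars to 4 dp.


V = 27.8 * 47.3 * 68.8 = 90467.872 mm^3 = 90.467872 cm^3
Mass = 90.467872 * 3.77 / 1000 = 0.34106388 kg
Cost = 0.34106388 * 55.4 = 18.8949 $


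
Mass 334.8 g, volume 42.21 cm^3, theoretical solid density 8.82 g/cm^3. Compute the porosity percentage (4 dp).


rho_part = 334.8 / 42.21 = 7.93176972 g/cm^3
Porosity = (1 - 7.93176972/8.82)*100 = 10.0706 %


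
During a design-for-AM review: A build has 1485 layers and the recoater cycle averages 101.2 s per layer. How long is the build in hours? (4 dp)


t = 1485 * 101.2 / 3600 = 41.745 hrs


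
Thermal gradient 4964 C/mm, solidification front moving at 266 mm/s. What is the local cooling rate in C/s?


CR = 4964 * 266 = 1320424 C/s


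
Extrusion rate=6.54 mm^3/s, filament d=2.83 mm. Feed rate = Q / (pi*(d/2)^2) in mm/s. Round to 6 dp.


A = pi*(2.83/2)^2 = 6.290175
v = 6.54 / 6.290175 = 1.039717 mm/s


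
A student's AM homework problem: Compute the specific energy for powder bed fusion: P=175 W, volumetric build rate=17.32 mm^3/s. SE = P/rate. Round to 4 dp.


SE = 175 / 17.32 = 10.1039 J/mm^3


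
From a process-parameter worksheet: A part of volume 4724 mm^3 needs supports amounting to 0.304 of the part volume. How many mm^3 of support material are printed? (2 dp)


V_support = 4724 * 0.304 = 1436.1 mm^3


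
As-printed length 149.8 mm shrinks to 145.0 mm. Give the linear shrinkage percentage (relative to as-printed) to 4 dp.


Shrinkage = ((149.8-145.0)/149.8)*100 = 3.2043 %


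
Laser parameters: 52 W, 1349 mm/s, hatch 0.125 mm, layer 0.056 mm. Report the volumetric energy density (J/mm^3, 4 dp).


E = 52 / (1349*0.125*0.056) = 5.5067 J/mm^3


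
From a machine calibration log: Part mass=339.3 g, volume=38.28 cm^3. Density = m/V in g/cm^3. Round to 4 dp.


rho = 339.3 / 38.28 = 8.8636 g/cm^3


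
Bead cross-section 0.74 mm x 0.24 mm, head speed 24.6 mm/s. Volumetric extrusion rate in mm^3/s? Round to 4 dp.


Rate = 0.74 * 0.24 * 24.6 = 4.369 mm^3/s


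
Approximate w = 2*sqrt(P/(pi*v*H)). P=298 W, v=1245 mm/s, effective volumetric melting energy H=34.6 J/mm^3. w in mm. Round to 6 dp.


w = 2*sqrt(298/(pi*1245*34.6)) = 0.093851 mm


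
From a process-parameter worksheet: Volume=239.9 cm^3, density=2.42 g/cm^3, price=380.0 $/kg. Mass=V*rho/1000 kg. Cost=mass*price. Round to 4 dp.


Mass = 239.9*2.42/1000 = 0.580558 kg
Cost = 0.580558 * 380.0 = 220.612 $


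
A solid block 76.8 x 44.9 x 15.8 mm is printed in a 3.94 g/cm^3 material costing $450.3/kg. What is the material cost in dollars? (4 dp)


V = 76.8 * 44.9 * 15.8 = 54483.456 mm^3 = 54.483456 cm^3
Mass = 54.483456 * 3.94 / 1000 = 0.21466482 kg
Cost = 0.21466482 * 450.3 = 96.6636 $


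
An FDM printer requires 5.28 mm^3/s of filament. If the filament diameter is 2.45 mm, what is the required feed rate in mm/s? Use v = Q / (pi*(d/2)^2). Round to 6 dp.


A = pi*(2.45/2)^2 = 4.714352
v = 5.28 / 4.714352 = 1.119984 mm/s


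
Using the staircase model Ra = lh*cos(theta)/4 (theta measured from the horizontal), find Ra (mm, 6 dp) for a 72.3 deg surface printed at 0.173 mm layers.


Ra = 0.173 * cos(72.3) / 4 = 0.013149 mm


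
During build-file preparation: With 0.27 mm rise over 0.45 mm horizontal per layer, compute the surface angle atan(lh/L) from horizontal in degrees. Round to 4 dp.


angle = atan(0.27/0.45) = 30.9638 degrees


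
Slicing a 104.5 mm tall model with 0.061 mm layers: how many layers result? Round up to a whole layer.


Layers = ceil(104.5/0.061) = 1714


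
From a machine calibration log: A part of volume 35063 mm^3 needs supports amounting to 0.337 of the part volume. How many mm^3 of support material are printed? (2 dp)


V_support = 35063 * 0.337 = 11816.23 mm^3


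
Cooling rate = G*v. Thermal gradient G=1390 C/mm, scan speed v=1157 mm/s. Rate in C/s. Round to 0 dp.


CR = 1390 * 1157 = 1608230 C/s


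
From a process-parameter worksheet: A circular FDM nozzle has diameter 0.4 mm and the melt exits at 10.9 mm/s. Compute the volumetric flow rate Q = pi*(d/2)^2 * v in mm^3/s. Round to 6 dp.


A = pi*(0.4/2)^2 = 0.12566371 mm^2
Q = 0.12566371 * 10.9 = 1.369734 mm^3/s


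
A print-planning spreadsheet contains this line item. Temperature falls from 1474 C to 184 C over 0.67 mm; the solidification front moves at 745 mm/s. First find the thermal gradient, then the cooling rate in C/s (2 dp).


G = (1474-184)/0.67 = 1925.37313433 C/mm
CR = 1925.37313433 * 745 = 1434402.99 C/s


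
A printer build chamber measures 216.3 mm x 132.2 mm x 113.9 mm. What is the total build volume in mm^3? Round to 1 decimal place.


V = 216.3 * 132.2 * 113.9 = 3256954.6 mm^3


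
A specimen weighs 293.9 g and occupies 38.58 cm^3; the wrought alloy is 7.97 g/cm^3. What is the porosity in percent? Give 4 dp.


rho_part = 293.9 / 38.58 = 7.61793675 g/cm^3
Porosity = (1 - 7.61793675/7.97)*100 = 4.4174 %


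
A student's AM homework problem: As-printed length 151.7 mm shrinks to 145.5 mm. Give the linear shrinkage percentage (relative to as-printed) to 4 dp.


Shrinkage = ((151.7-145.5)/151.7)*100 = 4.087 %


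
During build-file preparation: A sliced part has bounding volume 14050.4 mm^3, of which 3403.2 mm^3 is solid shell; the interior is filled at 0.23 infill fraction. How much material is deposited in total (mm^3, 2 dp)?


V_infill = (14050.4 - 3403.2) * 0.23 = 2448.86
V_total = 3403.2 + 2448.86 = 5852.06 mm^3


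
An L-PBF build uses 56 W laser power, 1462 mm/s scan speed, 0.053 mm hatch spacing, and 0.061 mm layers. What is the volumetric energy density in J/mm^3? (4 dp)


E = 56 / (1462*0.053*0.061) = 11.8477 J/mm^3


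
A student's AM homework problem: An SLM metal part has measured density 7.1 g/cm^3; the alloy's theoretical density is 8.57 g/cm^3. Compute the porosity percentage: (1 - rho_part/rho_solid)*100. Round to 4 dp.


Porosity = (1-7.1/8.57)*100 = 17.1529 %


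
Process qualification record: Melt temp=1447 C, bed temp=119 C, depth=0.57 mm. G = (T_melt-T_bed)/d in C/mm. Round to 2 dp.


G = (1447-119)/0.57 = 2329.82 C/mm


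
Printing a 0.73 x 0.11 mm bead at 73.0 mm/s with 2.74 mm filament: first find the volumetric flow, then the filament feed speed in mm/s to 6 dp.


Q = 0.73 * 0.11 * 73.0 = 5.8619 mm^3/s
A_fil = pi*(2.74/2)^2 = 5.89645525 mm^2
v_feed = 5.8619 / 5.89645525 = 0.99414 mm/s


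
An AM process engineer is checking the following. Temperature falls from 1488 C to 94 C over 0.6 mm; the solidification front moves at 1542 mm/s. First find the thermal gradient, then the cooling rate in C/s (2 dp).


G = (1488-94)/0.6 = 2323.33333333 C/mm
CR = 2323.33333333 * 1542 = 3582580.0 C/s


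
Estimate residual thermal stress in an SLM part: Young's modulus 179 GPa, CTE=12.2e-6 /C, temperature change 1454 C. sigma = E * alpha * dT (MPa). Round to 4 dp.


sigma = 179*1000 * 12.2e-6 * 1454 = 3175.2452 MPa


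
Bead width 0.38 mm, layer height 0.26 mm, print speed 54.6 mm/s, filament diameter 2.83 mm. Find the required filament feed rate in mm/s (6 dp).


Q = 0.38 * 0.26 * 54.6 = 5.39448 mm^3/s
A_fil = pi*(2.83/2)^2 = 6.29017535 mm^2
v_feed = 5.39448 / 6.29017535 = 0.857604 mm/s


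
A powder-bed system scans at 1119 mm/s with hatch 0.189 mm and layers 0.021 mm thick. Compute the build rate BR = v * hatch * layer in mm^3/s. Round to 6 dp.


Rate = 1119 * 0.189 * 0.021 = 4.441311 mm^3/s


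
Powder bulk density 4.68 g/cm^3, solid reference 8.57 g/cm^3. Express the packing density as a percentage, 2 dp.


Packing = (4.68/8.57)*100 = 54.61 %


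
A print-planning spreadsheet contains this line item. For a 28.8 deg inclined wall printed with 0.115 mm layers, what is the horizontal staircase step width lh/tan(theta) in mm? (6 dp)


step = 0.115 / tan(28.8) = 0.209184 mm


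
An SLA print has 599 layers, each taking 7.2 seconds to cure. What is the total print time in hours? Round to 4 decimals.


t = 599 * 7.2 / 3600 = 1.198 hrs


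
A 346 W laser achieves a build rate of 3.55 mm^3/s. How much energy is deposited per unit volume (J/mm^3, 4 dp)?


SE = 346 / 3.55 = 97.4648 J/mm^3


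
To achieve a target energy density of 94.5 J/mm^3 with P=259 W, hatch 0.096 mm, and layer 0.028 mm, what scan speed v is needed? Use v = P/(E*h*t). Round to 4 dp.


v = 259 / (94.5*0.096*0.028) = 1019.6208 mm/s


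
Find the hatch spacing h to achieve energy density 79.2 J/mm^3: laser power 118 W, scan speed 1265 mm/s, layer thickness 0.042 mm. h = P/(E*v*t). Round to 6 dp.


h = 118 / (79.2*1265*0.042) = 0.028043 mm


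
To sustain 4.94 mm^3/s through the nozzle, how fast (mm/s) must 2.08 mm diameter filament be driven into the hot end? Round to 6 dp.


A = pi*(2.08/2)^2 = 3.397947
v = 4.94 / 3.397947 = 1.453819 mm/s


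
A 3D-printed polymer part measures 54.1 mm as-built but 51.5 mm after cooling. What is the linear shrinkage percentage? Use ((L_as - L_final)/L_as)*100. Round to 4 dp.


Shrinkage = ((54.1-51.5)/54.1)*100 = 4.8059 %


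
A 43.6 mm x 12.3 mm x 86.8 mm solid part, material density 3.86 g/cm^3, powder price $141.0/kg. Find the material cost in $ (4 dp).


V = 43.6 * 12.3 * 86.8 = 46549.104 mm^3 = 46.549104 cm^3
Mass = 46.549104 * 3.86 / 1000 = 0.17967954 kg
Cost = 0.17967954 * 141.0 = 25.3348 $


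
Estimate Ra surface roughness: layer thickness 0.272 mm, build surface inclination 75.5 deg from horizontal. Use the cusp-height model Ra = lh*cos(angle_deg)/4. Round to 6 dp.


Ra = 0.272 * cos(75.5) / 4 = 0.017026 mm


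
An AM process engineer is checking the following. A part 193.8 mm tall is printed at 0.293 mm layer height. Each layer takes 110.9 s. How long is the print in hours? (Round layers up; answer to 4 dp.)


Layers = ceil(193.8/0.293) = 662
t = 662 * 110.9 / 3600 = 20.3933 hrs


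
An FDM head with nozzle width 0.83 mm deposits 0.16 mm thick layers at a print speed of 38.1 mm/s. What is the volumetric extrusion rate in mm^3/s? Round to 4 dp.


Rate = 0.83 * 0.16 * 38.1 = 5.0597 mm^3/s


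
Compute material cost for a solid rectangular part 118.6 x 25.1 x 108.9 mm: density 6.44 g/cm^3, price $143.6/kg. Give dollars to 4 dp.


V = 118.6 * 25.1 * 108.9 = 324180.054 mm^3 = 324.180054 cm^3
Mass = 324.180054 * 6.44 / 1000 = 2.08771955 kg
Cost = 2.08771955 * 143.6 = 299.7965 $


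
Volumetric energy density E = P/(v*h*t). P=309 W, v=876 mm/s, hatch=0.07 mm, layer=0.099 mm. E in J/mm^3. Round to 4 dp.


E = 309 / (876*0.07*0.099) = 50.9004 J/mm^3


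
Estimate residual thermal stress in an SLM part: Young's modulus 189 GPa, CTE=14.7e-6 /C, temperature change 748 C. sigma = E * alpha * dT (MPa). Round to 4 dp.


sigma = 189*1000 * 14.7e-6 * 748 = 2078.1684 MPa


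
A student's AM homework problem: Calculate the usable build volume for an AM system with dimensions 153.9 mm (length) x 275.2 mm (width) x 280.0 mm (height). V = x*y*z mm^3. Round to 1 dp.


V = 153.9 * 275.2 * 280.0 = 11858918.4 mm^3


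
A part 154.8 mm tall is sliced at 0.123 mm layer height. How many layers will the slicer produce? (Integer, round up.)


Layers = ceil(154.8/0.123) = 1259


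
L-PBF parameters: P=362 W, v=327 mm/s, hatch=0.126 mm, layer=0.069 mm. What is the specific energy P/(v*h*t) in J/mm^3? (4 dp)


Build rate = 327 * 0.126 * 0.069 = 2.842938 mm^3/s
SE = 362 / 2.842938 = 127.3331 J/mm^3


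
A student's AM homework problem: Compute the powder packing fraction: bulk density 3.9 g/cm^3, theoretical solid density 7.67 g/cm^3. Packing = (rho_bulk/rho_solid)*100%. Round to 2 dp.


Packing = (3.9/7.67)*100 = 50.85 %


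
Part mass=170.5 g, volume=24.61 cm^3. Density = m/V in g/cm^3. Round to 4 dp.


rho = 170.5 / 24.61 = 6.9281 g/cm^3


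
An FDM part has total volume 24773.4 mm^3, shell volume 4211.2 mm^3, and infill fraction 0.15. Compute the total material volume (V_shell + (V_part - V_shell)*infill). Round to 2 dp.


V_infill = (24773.4 - 4211.2) * 0.15 = 3084.33
V_total = 4211.2 + 3084.33 = 7295.53 mm^3


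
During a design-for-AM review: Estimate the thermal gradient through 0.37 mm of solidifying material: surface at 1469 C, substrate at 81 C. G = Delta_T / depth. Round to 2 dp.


G = (1469-81)/0.37 = 3751.35 C/mm


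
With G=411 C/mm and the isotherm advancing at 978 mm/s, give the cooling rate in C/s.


CR = 411 * 978 = 401958 C/s


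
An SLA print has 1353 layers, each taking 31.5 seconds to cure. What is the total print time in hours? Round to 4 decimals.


t = 1353 * 31.5 / 3600 = 11.8388 hrs


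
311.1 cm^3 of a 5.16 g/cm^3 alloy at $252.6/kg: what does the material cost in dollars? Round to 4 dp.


Mass = 311.1*5.16/1000 = 1.605276 kg
Cost = 1.605276 * 252.6 = 405.4927 $


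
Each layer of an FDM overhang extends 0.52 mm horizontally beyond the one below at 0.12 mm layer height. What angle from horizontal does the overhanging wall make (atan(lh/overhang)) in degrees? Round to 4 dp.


angle = atan(0.12/0.52) = 12.9946 degrees


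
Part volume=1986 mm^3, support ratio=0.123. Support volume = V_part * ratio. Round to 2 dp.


V_support = 1986 * 0.123 = 244.28 mm^3


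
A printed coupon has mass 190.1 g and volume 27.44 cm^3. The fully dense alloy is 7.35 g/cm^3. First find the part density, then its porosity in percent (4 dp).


rho_part = 190.1 / 27.44 = 6.92784257 g/cm^3
Porosity = (1 - 6.92784257/7.35)*100 = 5.7436 %


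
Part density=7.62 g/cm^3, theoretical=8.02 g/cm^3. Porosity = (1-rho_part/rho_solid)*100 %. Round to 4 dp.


Porosity = (1-7.62/8.02)*100 = 4.9875 %


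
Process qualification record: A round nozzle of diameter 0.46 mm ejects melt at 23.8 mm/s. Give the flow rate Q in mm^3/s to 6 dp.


A = pi*(0.46/2)^2 = 0.16619025 mm^2
Q = 0.16619025 * 23.8 = 3.955328 mm^3/s


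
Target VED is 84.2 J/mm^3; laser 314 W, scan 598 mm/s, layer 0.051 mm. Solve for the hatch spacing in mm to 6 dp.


h = 314 / (84.2*598*0.051) = 0.122277 mm


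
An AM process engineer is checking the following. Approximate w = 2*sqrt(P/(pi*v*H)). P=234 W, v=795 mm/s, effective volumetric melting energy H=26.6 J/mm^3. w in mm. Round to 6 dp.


w = 2*sqrt(234/(pi*795*26.6)) = 0.118697 mm


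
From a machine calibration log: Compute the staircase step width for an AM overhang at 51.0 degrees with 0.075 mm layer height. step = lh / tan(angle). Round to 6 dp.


step = 0.075 / tan(51.0) = 0.060734 mm


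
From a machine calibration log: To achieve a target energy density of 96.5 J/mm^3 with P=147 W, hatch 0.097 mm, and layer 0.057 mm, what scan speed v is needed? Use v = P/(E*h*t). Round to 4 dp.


v = 147 / (96.5*0.097*0.057) = 275.5138 mm/s


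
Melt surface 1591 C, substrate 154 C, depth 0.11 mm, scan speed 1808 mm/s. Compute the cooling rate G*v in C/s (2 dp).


G = (1591-154)/0.11 = 13063.63636364 C/mm
CR = 13063.63636364 * 1808 = 23619054.55 C/s


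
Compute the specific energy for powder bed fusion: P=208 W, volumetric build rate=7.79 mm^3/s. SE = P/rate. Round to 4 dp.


SE = 208 / 7.79 = 26.7009 J/mm^3


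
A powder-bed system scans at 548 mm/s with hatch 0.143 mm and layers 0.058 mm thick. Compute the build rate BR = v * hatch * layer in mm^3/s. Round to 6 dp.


Rate = 548 * 0.143 * 0.058 = 4.545112 mm^3/s


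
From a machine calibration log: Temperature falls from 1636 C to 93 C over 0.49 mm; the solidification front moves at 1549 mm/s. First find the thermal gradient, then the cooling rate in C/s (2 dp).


G = (1636-93)/0.49 = 3148.97959184 C/mm
CR = 3148.97959184 * 1549 = 4877769.39 C/s


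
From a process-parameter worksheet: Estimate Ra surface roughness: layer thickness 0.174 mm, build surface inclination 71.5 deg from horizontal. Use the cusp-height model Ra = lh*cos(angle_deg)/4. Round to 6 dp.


Ra = 0.174 * cos(71.5) / 4 = 0.013803 mm


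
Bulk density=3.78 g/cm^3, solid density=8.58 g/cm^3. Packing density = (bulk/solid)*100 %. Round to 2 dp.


Packing = (3.78/8.58)*100 = 44.06 %


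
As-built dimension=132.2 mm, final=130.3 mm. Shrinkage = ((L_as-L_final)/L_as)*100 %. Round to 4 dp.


Shrinkage = ((132.2-130.3)/132.2)*100 = 1.4372 %


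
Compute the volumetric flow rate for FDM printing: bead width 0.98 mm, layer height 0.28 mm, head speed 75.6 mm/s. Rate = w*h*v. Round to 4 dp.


Rate = 0.98 * 0.28 * 75.6 = 20.7446 mm^3/s


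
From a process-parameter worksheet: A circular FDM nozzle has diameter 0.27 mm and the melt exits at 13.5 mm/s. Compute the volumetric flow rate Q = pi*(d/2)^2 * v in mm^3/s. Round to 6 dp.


A = pi*(0.27/2)^2 = 0.05725553 mm^2
Q = 0.05725553 * 13.5 = 0.77295 mm^3/s


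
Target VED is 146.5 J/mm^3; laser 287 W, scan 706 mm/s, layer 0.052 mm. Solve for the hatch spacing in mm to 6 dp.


h = 287 / (146.5*706*0.052) = 0.053363 mm


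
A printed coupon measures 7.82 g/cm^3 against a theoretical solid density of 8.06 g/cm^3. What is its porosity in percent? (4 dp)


Porosity = (1-7.82/8.06)*100 = 2.9777 %


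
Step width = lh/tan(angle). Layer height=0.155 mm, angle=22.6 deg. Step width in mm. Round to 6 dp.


step = 0.155 / tan(22.6) = 0.372364 mm


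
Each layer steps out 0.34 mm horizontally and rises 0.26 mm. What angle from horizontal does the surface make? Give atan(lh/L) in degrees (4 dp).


angle = atan(0.26/0.34) = 37.4054 degrees


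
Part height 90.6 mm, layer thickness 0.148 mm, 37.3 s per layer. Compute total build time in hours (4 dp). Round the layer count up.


Layers = ceil(90.6/0.148) = 613
t = 613 * 37.3 / 3600 = 6.3514 hrs


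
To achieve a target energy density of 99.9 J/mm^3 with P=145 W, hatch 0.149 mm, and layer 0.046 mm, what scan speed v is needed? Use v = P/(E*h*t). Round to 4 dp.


v = 145 / (99.9*0.149*0.046) = 211.7671 mm/s


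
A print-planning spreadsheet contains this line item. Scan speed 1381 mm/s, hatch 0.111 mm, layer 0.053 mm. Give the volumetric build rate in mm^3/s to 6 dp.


Rate = 1381 * 0.111 * 0.053 = 8.124423 mm^3/s


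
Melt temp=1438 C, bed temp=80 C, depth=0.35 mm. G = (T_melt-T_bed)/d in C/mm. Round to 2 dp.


G = (1438-80)/0.35 = 3880.0 C/mm


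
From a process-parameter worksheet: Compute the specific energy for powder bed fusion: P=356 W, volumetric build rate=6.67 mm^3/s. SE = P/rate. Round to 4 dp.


SE = 356 / 6.67 = 53.3733 J/mm^3


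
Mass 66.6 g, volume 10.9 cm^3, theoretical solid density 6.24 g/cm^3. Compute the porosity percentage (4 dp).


rho_part = 66.6 / 10.9 = 6.11009174 g/cm^3
Porosity = (1 - 6.11009174/6.24)*100 = 2.0819 %


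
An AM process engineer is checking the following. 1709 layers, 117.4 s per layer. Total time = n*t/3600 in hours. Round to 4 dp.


t = 1709 * 117.4 / 3600 = 55.7324 hrs


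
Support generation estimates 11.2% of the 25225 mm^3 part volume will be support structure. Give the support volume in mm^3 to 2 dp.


V_support = 25225 * 0.112 = 2825.2 mm^3


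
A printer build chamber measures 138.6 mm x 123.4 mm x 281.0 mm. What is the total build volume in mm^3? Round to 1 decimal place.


V = 138.6 * 123.4 * 281.0 = 4806010.4 mm^3


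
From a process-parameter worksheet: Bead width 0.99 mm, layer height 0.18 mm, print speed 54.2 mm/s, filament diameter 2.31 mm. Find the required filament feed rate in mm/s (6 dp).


Q = 0.99 * 0.18 * 54.2 = 9.65844 mm^3/s
A_fil = pi*(2.31/2)^2 = 4.19096314 mm^2
v_feed = 9.65844 / 4.19096314 = 2.304587 mm/s


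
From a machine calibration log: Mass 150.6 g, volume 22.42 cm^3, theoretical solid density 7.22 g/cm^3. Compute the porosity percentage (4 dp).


rho_part = 150.6 / 22.42 = 6.71721677 g/cm^3
Porosity = (1 - 6.71721677/7.22)*100 = 6.9638 %


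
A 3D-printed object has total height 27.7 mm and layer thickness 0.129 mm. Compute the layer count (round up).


Layers = ceil(27.7/0.129) = 215


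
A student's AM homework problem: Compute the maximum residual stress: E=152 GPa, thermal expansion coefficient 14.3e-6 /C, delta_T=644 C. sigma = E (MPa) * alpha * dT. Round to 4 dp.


sigma = 152*1000 * 14.3e-6 * 644 = 1399.7984 MPa


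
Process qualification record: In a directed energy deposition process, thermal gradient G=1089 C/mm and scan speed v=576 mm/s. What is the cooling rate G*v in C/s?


CR = 1089 * 576 = 627264 C/s


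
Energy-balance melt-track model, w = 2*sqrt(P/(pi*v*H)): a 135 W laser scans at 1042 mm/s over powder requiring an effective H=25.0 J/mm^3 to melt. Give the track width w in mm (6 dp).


w = 2*sqrt(135/(pi*1042*25.0)) = 0.08123 mm


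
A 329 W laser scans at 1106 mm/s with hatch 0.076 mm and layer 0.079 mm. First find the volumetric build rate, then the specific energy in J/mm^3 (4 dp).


Build rate = 1106 * 0.076 * 0.079 = 6.640424 mm^3/s
SE = 329 / 6.640424 = 49.545 J/mm^3


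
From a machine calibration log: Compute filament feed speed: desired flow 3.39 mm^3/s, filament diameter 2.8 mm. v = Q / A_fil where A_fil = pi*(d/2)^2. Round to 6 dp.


A = pi*(2.8/2)^2 = 6.157522
v = 3.39 / 6.157522 = 0.550546 mm/s
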